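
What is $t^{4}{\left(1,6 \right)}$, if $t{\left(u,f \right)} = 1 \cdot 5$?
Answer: $625$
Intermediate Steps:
$t{\left(u,f \right)} = 5$
$t^{4}{\left(1,6 \right)} = 5^{4} = 625$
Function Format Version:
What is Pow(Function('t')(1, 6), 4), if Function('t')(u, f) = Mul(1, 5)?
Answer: 625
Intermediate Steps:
Function('t')(u, f) = 5
Pow(Function('t')(1, 6), 4) = Pow(5, 4) = 625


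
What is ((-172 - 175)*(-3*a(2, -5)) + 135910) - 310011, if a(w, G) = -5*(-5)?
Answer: -148076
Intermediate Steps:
a(w, G) = 25
((-172 - 175)*(-3*a(2, -5)) + 135910) - 310011 = ((-172 - 175)*(-3*25) + 135910) - 310011 = (-347*(-75) + 135910) - 310011 = (26025 + 135910) - 310011 = 161935 - 310011 = -148076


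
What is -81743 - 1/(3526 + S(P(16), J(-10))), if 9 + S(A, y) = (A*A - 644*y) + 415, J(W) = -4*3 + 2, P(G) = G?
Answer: -868764605/10628 ≈ -81743.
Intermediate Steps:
J(W) = -10 (J(W) = -12 + 2 = -10)
S(A, y) = 406 + A**2 - 644*y (S(A, y) = -9 + ((A*A - 644*y) + 415) = -9 + ((A**2 - 644*y) + 415) = -9 + (415 + A**2 - 644*y) = 406 + A**2 - 644*y)
-81743 - 1/(3526 + S(P(16), J(-10))) = -81743 - 1/(3526 + (406 + 16**2 - 644*(-10))) = -81743 - 1/(3526 + (406 + 256 + 6440)) = -81743 - 1/(3526 + 7102) = -81743 - 1/10628 = -868764605/10628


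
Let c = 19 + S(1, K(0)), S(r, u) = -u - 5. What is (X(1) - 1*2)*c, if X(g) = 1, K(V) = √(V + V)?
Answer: -14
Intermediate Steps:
K(V) = √2*√V (K(V) = √(2*V) = √2*√V)
S(r, u) = -5 - u
c = 14 (c = 19 + (-5 - √2*√0) = 19 + (-5 - √2*0) = 19 + (-5 - 1*0) = 19 + (-5 + 0) = 19 - 5 = 14)
(X(1) - 1*2)*c = (1 - 1*2)*14 = (1 - 2)*14 = -1*14 = -14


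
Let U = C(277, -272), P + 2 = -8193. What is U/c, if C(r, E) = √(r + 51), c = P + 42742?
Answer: 2*√82/34547 ≈ 0.00052424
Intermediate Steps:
P = -8195 (P = -2 - 8193 = -8195)
c = 34547 (c = -8195 + 42742 = 34547)
C(r, E) = √(51 + r)
U = 2*√82 (U = √(51 + 277) = √328 = 2*√82 ≈ 18.111)
U/c = (2*√82)/34547 = (2*√82)*(1/34547) = 2*√82/34547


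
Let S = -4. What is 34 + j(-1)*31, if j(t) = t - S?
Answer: 127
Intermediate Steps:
j(t) = 4 + t (j(t) = t - 1*(-4) = t + 4 = 4 + t)
34 + j(-1)*31 = 34 + (4 - 1)*31 = 34 + 3*31 = 34 + 93 = 127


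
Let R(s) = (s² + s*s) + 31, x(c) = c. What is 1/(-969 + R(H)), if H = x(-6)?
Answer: -1/866 ≈ -0.0011547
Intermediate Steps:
H = -6
R(s) = 31 + 2*s² (R(s) = (s² + s²) + 31 = 2*s² + 31 = 31 + 2*s²)
1/(-969 + R(H)) = 1/(-969 + (31 + 2*(-6)²)) = 1/(-969 + (31 + 2*36)) = 1/(-969 + (31 + 72)) = 1/(-969 + 103) = 1/(-866) = -1/866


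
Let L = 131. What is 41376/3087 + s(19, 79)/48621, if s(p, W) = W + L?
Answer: 223598974/16677003 ≈ 13.408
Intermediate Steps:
s(p, W) = 131 + W (s(p, W) = W + 131 = 131 + W)
41376/3087 + s(19, 79)/48621 = 41376/3087 + (131 + 79)/48621 = 41376*(1/3087) + 210*(1/48621) = 13792/1029 + 70/16207 = 223598974/16677003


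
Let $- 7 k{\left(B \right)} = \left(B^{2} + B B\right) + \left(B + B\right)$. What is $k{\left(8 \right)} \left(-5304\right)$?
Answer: $\frac{763776}{7} \approx 1.0911 \cdot 10^{5}$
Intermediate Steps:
$k{\left(B \right)} = - \frac{2 B}{7} - \frac{2 B^{2}}{7}$ ($k{\left(B \right)} = - \frac{\left(B^{2} + B B\right) + \left(B + B\right)}{7} = - \frac{\left(B^{2} + B^{2}\right) + 2 B}{7} = - \frac{2 B^{2} + 2 B}{7} = - \frac{2 B + 2 B^{2}}{7} = - \frac{2 B}{7} - \frac{2 B^{2}}{7}$)
$k{\left(8 \right)} \left(-5304\right) = \left(- \frac{2}{7}\right) 8 \left(1 + 8\right) \left(-5304\right) = \left(- \frac{2}{7}\right) 8 \cdot 9 \left(-5304\right) = \left(- \frac{144}{7}\right) \left(-5304\right) = \frac{763776}{7}$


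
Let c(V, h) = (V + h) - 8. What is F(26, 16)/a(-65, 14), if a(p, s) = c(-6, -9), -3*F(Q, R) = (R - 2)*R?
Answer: 224/69 ≈ 3.2464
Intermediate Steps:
F(Q, R) = -R*(-2 + R)/3 (F(Q, R) = -(R - 2)*R/3 = -(-2 + R)*R/3 = -R*(-2 + R)/3)
c(V, h) = -8 + V + h
a(p, s) = -23 (a(p, s) = -8 - 6 - 9 = -23)
F(26, 16)/a(-65, 14) = ((1/3)*16*(2 - 1*16))/(-23) = ((1/3)*16*(2 - 16))*(-1/23) = ((1/3)*16*(-14))*(-1/23) = -224/3*(-1/23) = 224/69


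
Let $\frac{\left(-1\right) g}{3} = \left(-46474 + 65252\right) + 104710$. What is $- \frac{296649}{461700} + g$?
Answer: $- \frac{6334945387}{17100} \approx -3.7046 \cdot 10^{5}$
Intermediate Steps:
$g = -370464$ ($g = - 3 \left(\left(-46474 + 65252\right) + 104710\right) = - 3 \left(18778 + 104710\right) = \left(-3\right) 123488 = -370464$)
$- \frac{296649}{461700} + g = - \frac{296649}{461700} - 370464 = \left(-296649\right) \frac{1}{461700} - 370464 = - \frac{10987}{17100} - 370464 = - \frac{6334945387}{17100}$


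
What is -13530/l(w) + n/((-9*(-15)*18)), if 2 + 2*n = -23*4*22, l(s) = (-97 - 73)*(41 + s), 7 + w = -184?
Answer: -97849/103275 ≈ -0.94746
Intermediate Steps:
w = -191 (w = -7 - 184 = -191)
l(s) = -6970 - 170*s (l(s) = -170*(41 + s) = -6970 - 170*s)
n = -1013 (n = -1 + (-23*4*22)/2 = -1 + (-92*22)/2 = -1 + (1/2)*(-2024) = -1 - 1012 = -1013)
-13530/l(w) + n/((-9*(-15)*18)) = -13530/(-6970 - 170*(-191)) - 1013/(-9*(-15)*18) = -13530/(-6970 + 32470) - 1013/(135*18) = -13530/25500 - 1013/2430 = -13530*1/25500 - 1013*1/2430 = -451/850 - 1013/2430 = -97849/103275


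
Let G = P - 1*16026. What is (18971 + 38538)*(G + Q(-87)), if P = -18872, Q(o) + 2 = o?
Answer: -2012067383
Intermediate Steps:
Q(o) = -2 + o
G = -34898 (G = -18872 - 1*16026 = -18872 - 16026 = -34898)
(18971 + 38538)*(G + Q(-87)) = (18971 + 38538)*(-34898 + (-2 - 87)) = 57509*(-34898 - 89) = 57509*(-34987) = -2012067383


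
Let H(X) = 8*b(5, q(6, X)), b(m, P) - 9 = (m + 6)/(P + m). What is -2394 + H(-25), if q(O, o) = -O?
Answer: -2410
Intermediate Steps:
b(m, P) = 9 + (6 + m)/(P + m) (b(m, P) = 9 + (m + 6)/(P + m) = 9 + (6 + m)/(P + m))
H(X) = -16 (H(X) = 8*((6 + 9*(-1*6) + 10*5)/(-1*6 + 5)) = 8*((6 + 9*(-6) + 50)/(-6 + 5)) = 8*((6 - 54 + 50)/(-1)) = 8*(-1*2) = 8*(-2) = -16)
-2394 + H(-25) = -2394 - 16 = -2410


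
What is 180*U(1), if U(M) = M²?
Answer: 180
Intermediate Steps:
180*U(1) = 180*1² = 180*1 = 180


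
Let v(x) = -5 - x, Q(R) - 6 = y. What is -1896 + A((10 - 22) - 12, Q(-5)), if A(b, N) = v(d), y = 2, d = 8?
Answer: -1909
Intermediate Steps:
Q(R) = 8 (Q(R) = 6 + 2 = 8)
A(b, N) = -13 (A(b, N) = -5 - 1*8 = -5 - 8 = -13)
-1896 + A((10 - 22) - 12, Q(-5)) = -1896 - 13 = -1909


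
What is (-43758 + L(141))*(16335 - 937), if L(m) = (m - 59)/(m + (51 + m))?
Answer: -224369370136/333 ≈ -6.7378e+8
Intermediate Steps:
L(m) = (-59 + m)/(51 + 2*m)
(-43758 + L(141))*(16335 - 937) = (-43758 + (-59 + 141)/(51 + 2*141))*(16335 - 937) = (-43758 + 82/(51 + 282))*15398 = (-43758 + 82/333)*15398 = -14571332/333*15398 = -224369370136/333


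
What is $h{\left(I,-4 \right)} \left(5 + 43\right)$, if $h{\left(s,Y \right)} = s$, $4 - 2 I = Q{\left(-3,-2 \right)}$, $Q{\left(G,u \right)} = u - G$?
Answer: $72$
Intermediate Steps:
$I = \frac{3}{2}$ ($I = 2 - \frac{-2 - -3}{2} = 2 - \frac{-2 + 3}{2} = 2 - \frac{1}{2} = \frac{3}{2} \approx 1.5$)
$h{\left(I,-4 \right)} \left(5 + 43\right) = \frac{3 \left(5 + 43\right)}{2} = \frac{3}{2} \cdot 48 = 72$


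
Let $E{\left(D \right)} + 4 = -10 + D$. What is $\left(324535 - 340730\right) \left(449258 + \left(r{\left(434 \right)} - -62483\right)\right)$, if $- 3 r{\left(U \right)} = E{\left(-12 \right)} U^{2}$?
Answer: $- \frac{104173997405}{3} \approx -3.4725 \cdot 10^{10}$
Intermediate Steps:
$E{\left(D \right)} = -14 + D$ ($E{\left(D \right)} = -4 + \left(-10 + D\right) = -14 + D$)
$r{\left(U \right)} = \frac{26 U^{2}}{3}$ ($r{\left(U \right)} = - \frac{\left(-14 - 12\right) U^{2}}{3} = - \frac{\left(-26\right) U^{2}}{3} = \frac{26 U^{2}}{3}$)
$\left(324535 - 340730\right) \left(449258 + \left(r{\left(434 \right)} - -62483\right)\right) = \left(324535 - 340730\right) \left(449258 - \left(-62483 - \frac{26 \cdot 434^{2}}{3}\right)\right) = - 16195 \left(449258 + \left(\frac{26}{3} \cdot 188356 + 62483\right)\right) = - 16195 \left(449258 + \left(\frac{4897256}{3} + 62483\right)\right) = - 16195 \left(449258 + \frac{5084705}{3}\right) = \left(-16195\right) \frac{6432479}{3} = - \frac{104173997405}{3}$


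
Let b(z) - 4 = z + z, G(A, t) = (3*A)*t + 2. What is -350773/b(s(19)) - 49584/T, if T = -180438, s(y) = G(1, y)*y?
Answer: -10530235485/67543958 ≈ -155.90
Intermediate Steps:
G(A, t) = 2 + 3*A*t (G(A, t) = 3*A*t + 2 = 2 + 3*A*t)
s(y) = y*(2 + 3*y) (s(y) = (2 + 3*1*y)*y = (2 + 3*y)*y = y*(2 + 3*y))
b(z) = 4 + 2*z (b(z) = 4 + (z + z) = 4 + 2*z)
-350773/b(s(19)) - 49584/T = -350773/(4 + 2*(19*(2 + 3*19))) - 49584/(-180438) = -350773/(4 + 2*(19*(2 + 57))) - 49584*(-1/180438) = -350773/(4 + 2*(19*59)) + 8264/30073 = -350773/(4 + 2*1121) + 8264/30073 = -350773/(4 + 2242) + 8264/30073 = -350773/2246 + 8264/30073 = -10530235485/67543958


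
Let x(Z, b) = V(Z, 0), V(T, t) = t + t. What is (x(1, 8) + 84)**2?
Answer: 7056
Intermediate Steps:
V(T, t) = 2*t
x(Z, b) = 0 (x(Z, b) = 2*0 = 0)
(x(1, 8) + 84)**2 = (0 + 84)**2 = 84**2 = 7056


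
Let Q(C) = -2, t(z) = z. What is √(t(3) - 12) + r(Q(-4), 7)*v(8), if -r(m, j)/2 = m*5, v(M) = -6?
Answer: -120 + 3*I ≈ -120.0 + 3.0*I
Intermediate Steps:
r(m, j) = -10*m (r(m, j) = -2*m*5 = -10*m)
√(t(3) - 12) + r(Q(-4), 7)*v(8) = √(3 - 12) - 10*(-2)*(-6) = √(-9) + 20*(-6) = 3*I - 120 = -120 + 3*I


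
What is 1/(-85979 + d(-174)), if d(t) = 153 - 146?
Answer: -1/85972 ≈ -1.1632e-5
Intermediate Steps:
d(t) = 7
1/(-85979 + d(-174)) = 1/(-85979 + 7) = 1/(-85972) = -1/85972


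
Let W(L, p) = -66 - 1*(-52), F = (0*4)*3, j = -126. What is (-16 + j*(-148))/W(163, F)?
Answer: -9316/7 ≈ -1330.9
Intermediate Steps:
F = 0 (F = 0*3 = 0)
W(L, p) = -14 (W(L, p) = -66 + 52 = -14)
(-16 + j*(-148))/W(163, F) = (-16 - 126*(-148))/(-14) = (-16 + 18648)*(-1/14) = 18632*(-1/14) = -9316/7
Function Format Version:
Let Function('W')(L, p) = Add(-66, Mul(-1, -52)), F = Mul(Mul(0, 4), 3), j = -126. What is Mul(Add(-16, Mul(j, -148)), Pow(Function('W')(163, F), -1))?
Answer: Rational(-9316, 7) ≈ -1330.9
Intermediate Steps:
F = 0 (F = Mul(0, 3) = 0)
Function('W')(L, p) = -14 (Function('W')(L, p) = Add(-66, 52) = -14)
Mul(Add(-16, Mul(j, -148)), Pow(Function('W')(163, F), -1)) = Mul(Add(-16, Mul(-126, -148)), Pow(-14, -1)) = Mul(Add(-16, 18648), Rational(-1, 14)) = Mul(18632, Rational(-1, 14)) = Rational(-9316, 7)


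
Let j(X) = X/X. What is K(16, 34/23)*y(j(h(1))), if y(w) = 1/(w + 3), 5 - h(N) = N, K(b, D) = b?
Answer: 4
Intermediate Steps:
h(N) = 5 - N
j(X) = 1
y(w) = 1/(3 + w)
K(16, 34/23)*y(j(h(1))) = 16/(3 + 1) = 16/4 = 16*(¼) = 4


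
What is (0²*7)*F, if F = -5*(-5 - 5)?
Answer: 0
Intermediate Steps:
F = 50 (F = -5*(-10) = 50)
(0²*7)*F = (0²*7)*50 = (0*7)*50 = 0*50 = 0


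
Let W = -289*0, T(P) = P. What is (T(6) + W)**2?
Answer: 36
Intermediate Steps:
W = 0
(T(6) + W)**2 = (6 + 0)**2 = 6**2 = 36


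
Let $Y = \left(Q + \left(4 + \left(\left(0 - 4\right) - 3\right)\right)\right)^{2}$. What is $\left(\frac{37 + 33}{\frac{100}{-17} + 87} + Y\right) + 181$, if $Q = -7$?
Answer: $\frac{55527}{197} \approx 281.86$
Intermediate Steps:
$Y = 100$ ($Y = \left(-7 + \left(4 + \left(\left(0 - 4\right) - 3\right)\right)\right)^{2} = \left(-7 + \left(4 - 7\right)\right)^{2} = \left(-7 - 3\right)^{2} = \left(-10\right)^{2} = 100$)
$\left(\frac{37 + 33}{\frac{100}{-17} + 87} + Y\right) + 181 = \left(\frac{37 + 33}{\frac{100}{-17} + 87} + 100\right) + 181 = \left(\frac{70}{100 \left(- \frac{1}{17}\right) + 87} + 100\right) + 181 = \left(\frac{70}{- \frac{100}{17} + 87} + 100\right) + 181 = \left(\frac{70}{\frac{1379}{17}} + 100\right) + 181 = \left(70 \cdot \frac{17}{1379} + 100\right) + 181 = \left(\frac{170}{197} + 100\right) + 181 = \frac{19870}{197} + 181 = \frac{55527}{197}$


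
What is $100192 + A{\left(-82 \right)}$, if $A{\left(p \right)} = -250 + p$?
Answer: $99860$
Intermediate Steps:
$100192 + A{\left(-82 \right)} = 100192 - 332 = 99860$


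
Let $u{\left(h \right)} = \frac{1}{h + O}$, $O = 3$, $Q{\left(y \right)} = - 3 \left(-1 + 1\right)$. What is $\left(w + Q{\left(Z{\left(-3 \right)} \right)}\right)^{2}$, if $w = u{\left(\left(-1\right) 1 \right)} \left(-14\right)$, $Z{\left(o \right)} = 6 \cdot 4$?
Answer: $49$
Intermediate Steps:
$Z{\left(o \right)} = 24$
$Q{\left(y \right)} = 0$ ($Q{\left(y \right)} = \left(-3\right) 0 = 0$)
$u{\left(h \right)} = \frac{1}{3 + h}$ ($u{\left(h \right)} = \frac{1}{h + 3} = \frac{1}{3 + h}$)
$w = -7$ ($w = \frac{1}{3 - 1} \left(-14\right) = \frac{1}{2} \left(-14\right) = -7$)
$\left(w + Q{\left(Z{\left(-3 \right)} \right)}\right)^{2} = \left(-7 + 0\right)^{2} = \left(-7\right)^{2} = 49$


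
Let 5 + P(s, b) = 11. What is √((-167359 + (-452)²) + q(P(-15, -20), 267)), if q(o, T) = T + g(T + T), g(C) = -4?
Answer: 2*√9302 ≈ 192.89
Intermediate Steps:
P(s, b) = 6 (P(s, b) = -5 + 11 = 6)
q(o, T) = -4 + T (q(o, T) = T - 4 = -4 + T)
√((-167359 + (-452)²) + q(P(-15, -20), 267)) = √((-167359 + (-452)²) + (-4 + 267)) = √((-167359 + 204304) + 263) = √(36945 + 263) = √37208 = 2*√9302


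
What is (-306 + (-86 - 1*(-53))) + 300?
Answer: -39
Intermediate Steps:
(-306 + (-86 - 1*(-53))) + 300 = (-306 + (-86 + 53)) + 300 = (-306 - 33) + 300 = -339 + 300 = -39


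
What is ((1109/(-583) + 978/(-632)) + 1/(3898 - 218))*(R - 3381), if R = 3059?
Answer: 4092497241/3684560 ≈ 1110.7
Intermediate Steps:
((1109/(-583) + 978/(-632)) + 1/(3898 - 218))*(R - 3381) = ((1109/(-583) + 978/(-632)) + 1/(3898 - 218))*(3059 - 3381) = ((1109*(-1/583) + 978*(-1/632)) + 1/3680)*(-322) = ((-1109/583 - 489/316) + 1/3680)*(-322) = (-635531/184228 + 1/3680)*(-322) = -584642463/169489760*(-322) = 4092497241/3684560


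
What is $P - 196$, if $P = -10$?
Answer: $-206$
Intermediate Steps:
$P - 196 = -10 - 196 = -206$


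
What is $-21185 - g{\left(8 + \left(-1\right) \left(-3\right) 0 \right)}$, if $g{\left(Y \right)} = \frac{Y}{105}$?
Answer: $- \frac{2224433}{105} \approx -21185.0$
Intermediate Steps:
$g{\left(Y \right)} = \frac{Y}{105}$
$-21185 - g{\left(8 + \left(-1\right) \left(-3\right) 0 \right)} = -21185 - \frac{8 + \left(-1\right) \left(-3\right) 0}{105} = -21185 - \frac{8 + 3 \cdot 0}{105} = -21185 - \frac{8 + 0}{105} = -21185 - \frac{1}{105} \cdot 8 = -21185 - \frac{8}{105} = - \frac{2224433}{105}$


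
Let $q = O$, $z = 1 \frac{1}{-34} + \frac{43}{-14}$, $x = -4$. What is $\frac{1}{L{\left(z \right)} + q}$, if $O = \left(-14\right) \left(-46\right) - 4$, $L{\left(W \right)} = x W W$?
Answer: $\frac{14161}{8518396} \approx 0.0016624$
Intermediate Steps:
$z = - \frac{369}{119}$ ($z = 1 \left(- \frac{1}{34}\right) + 43 \left(- \frac{1}{14}\right) = - \frac{1}{34} - \frac{43}{14} = - \frac{369}{119} \approx -3.1008$)
$L{\left(W \right)} = - 4 W^{2}$ ($L{\left(W \right)} = - 4 W W = - 4 W^{2}$)
$O = 640$ ($O = 644 - 4 = 640$)
$q = 640$
$\frac{1}{L{\left(z \right)} + q} = \frac{1}{- 4 \left(- \frac{369}{119}\right)^{2} + 640} = \frac{1}{\left(-4\right) \frac{136161}{14161} + 640} = \frac{1}{- \frac{544644}{14161} + 640} = \frac{1}{\frac{8518396}{14161}} = \frac{14161}{8518396}$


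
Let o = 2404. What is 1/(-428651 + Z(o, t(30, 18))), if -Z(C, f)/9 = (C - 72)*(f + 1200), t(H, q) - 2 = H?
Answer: -1/26285867 ≈ -3.8043e-8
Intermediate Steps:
t(H, q) = 2 + H
Z(C, f) = -9*(-72 + C)*(1200 + f) (Z(C, f) = -9*(C - 72)*(f + 1200) = -9*(-72 + C)*(1200 + f))
1/(-428651 + Z(o, t(30, 18))) = 1/(-428651 + (777600 - 10800*2404 + 648*(2 + 30) - 9*2404*(2 + 30))) = 1/(-428651 + (777600 - 25963200 + 648*32 - 9*2404*32)) = 1/(-428651 + (777600 - 25963200 + 20736 - 692352)) = 1/(-428651 - 25857216) = 1/(-26285867) = -1/26285867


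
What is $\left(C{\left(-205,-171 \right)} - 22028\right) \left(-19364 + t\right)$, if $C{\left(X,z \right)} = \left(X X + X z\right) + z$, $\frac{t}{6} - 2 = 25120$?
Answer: $7209607208$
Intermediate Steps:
$t = 150732$ ($t = 12 + 6 \cdot 25120 = 12 + 150720 = 150732$)
$C{\left(X,z \right)} = z + X^{2} + X z$ ($C{\left(X,z \right)} = \left(X^{2} + X z\right) + z = z + X^{2} + X z$)
$\left(C{\left(-205,-171 \right)} - 22028\right) \left(-19364 + t\right) = \left(\left(-171 + \left(-205\right)^{2} - -35055\right) - 22028\right) \left(-19364 + 150732\right) = \left(\left(-171 + 42025 + 35055\right) - 22028\right) 131368 = \left(76909 - 22028\right) 131368 = 54881 \cdot 131368 = 7209607208$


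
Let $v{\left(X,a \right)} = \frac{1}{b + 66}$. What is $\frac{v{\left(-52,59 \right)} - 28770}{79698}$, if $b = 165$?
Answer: $- \frac{6645869}{18410238} \approx -0.36099$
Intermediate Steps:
$v{\left(X,a \right)} = \frac{1}{231}$ ($v{\left(X,a \right)} = \frac{1}{165 + 66} = \frac{1}{231}$)
$\frac{v{\left(-52,59 \right)} - 28770}{79698} = \frac{\frac{1}{231} - 28770}{79698} = \left(\frac{1}{231} - 28770\right) \frac{1}{79698} = \left(- \frac{6645869}{231}\right) \frac{1}{79698} = - \frac{6645869}{18410238}$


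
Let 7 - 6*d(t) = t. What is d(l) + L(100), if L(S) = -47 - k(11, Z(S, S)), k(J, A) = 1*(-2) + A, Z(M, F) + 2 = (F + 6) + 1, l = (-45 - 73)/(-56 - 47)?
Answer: -30699/206 ≈ -149.02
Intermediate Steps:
l = 118/103 (l = -118/(-103) = -118*(-1/103) = 118/103 ≈ 1.1456)
d(t) = 7/6 - t/6
Z(M, F) = 5 + F (Z(M, F) = -2 + ((F + 6) + 1) = -2 + ((6 + F) + 1) = -2 + (7 + F) = 5 + F)
k(J, A) = -2 + A
L(S) = -50 - S (L(S) = -47 - (-2 + (5 + S)) = -47 - (3 + S) = -47 + (-3 - S) = -50 - S)
d(l) + L(100) = (7/6 - ⅙*118/103) + (-50 - 1*100) = (7/6 - 59/309) + (-50 - 100) = 201/206 - 150 = -30699/206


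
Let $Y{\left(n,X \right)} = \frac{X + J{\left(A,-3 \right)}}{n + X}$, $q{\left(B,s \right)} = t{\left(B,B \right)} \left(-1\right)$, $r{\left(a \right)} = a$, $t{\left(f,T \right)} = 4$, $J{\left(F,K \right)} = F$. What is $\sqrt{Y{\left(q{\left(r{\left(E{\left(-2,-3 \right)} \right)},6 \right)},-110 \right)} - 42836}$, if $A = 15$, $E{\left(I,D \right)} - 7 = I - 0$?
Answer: $\frac{43 i \sqrt{834}}{6} \approx 206.97 i$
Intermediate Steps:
$E{\left(I,D \right)} = 7 + I$ ($E{\left(I,D \right)} = 7 + \left(I - 0\right) = 7 + \left(I + 0\right) = 7 + I$)
$q{\left(B,s \right)} = -4$ ($q{\left(B,s \right)} = 4 \left(-1\right) = -4$)
$Y{\left(n,X \right)} = \frac{15 + X}{X + n}$ ($Y{\left(n,X \right)} = \frac{X + 15}{n + X} = \frac{15 + X}{X + n}$)
$\sqrt{Y{\left(q{\left(r{\left(E{\left(-2,-3 \right)} \right)},6 \right)},-110 \right)} - 42836} = \sqrt{\frac{15 - 110}{-110 - 4} - 42836} = \sqrt{\frac{1}{-114} \left(-95\right) - 42836} = \sqrt{\left(- \frac{1}{114}\right) \left(-95\right) - 42836} = \sqrt{\frac{5}{6} - 42836} = \sqrt{- \frac{257011}{6}} = \frac{43 i \sqrt{834}}{6}$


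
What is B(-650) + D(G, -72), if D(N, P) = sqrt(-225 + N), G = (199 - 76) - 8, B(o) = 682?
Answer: 682 + I*sqrt(110) ≈ 682.0 + 10.488*I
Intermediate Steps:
G = 115 (G = 123 - 8 = 115)
B(-650) + D(G, -72) = 682 + sqrt(-225 + 115) = 682 + sqrt(-110) = 682 + I*sqrt(110)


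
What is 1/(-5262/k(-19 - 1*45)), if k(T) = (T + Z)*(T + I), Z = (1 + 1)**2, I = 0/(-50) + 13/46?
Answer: -14655/20171 ≈ -0.72654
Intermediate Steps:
I = 13/46 (I = 0*(-1/50) + 13*(1/46) = 0 + 13/46 = 13/46 ≈ 0.28261)
Z = 4 (Z = 2**2 = 4)
k(T) = (4 + T)*(13/46 + T) (k(T) = (T + 4)*(T + 13/46) = (4 + T)*(13/46 + T))
1/(-5262/k(-19 - 1*45)) = 1/(-5262/(26/23 + (-19 - 1*45)**2 + 197*(-19 - 1*45)/46)) = 1/(-5262/(26/23 + (-19 - 45)**2 + 197*(-19 - 45)/46)) = 1/(-5262/(26/23 + (-64)**2 + (197/46)*(-64))) = 1/(-5262/(26/23 + 4096 - 6304/23)) = 1/(-5262/87930/23) = 1/(-5262*23/87930) = 1/(-20171/14655) = -14655/20171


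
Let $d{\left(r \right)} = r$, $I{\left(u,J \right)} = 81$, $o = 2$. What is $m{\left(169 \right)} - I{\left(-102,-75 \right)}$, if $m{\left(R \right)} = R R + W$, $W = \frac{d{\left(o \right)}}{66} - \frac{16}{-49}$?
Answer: $\frac{46052737}{1617} \approx 28480.0$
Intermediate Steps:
$W = \frac{577}{1617}$ ($W = \frac{2}{66} - \frac{16}{-49} = 2 \cdot \frac{1}{66} - - \frac{16}{49} = \frac{1}{33} + \frac{16}{49} = \frac{577}{1617} \approx 0.35683$)
$m{\left(R \right)} = \frac{577}{1617} + R^{2}$ ($m{\left(R \right)} = R R + \frac{577}{1617} = R^{2} + \frac{577}{1617} = \frac{577}{1617} + R^{2}$)
$m{\left(169 \right)} - I{\left(-102,-75 \right)} = \left(\frac{577}{1617} + 169^{2}\right) - 81 = \left(\frac{577}{1617} + 28561\right) - 81 = \frac{46183714}{1617} - 81 = \frac{46052737}{1617}$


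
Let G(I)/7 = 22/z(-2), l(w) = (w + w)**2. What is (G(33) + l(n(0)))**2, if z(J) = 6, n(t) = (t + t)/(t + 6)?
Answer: 5929/9 ≈ 658.78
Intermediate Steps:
n(t) = 2*t/(6 + t) (n(t) = (2*t)/(6 + t) = 2*t/(6 + t))
l(w) = 4*w**2 (l(w) = (2*w)**2 = 4*w**2)
G(I) = 77/3 (G(I) = 7*(22/6) = 7*(22*(1/6)) = 7*(11/3) = 77/3)
(G(33) + l(n(0)))**2 = (77/3 + 4*(2*0/(6 + 0))**2)**2 = (77/3 + 4*(2*0/6)**2)**2 = (77/3 + 4*(2*0*(1/6))**2)**2 = (77/3 + 4*0**2)**2 = (77/3 + 4*0)**2 = (77/3 + 0)**2 = (77/3)**2 = 5929/9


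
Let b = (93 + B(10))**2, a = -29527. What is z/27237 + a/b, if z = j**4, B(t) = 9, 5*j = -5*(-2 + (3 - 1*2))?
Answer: -268072165/94457916 ≈ -2.8380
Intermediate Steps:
j = 1 (j = (-5*(-2 + (3 - 1*2)))/5 = (-5*(-2 + (3 - 2)))/5 = (-5*(-2 + 1))/5 = (-5*(-1))/5 = (1/5)*5 = 1)
z = 1 (z = 1**4 = 1)
b = 10404 (b = (93 + 9)**2 = 102**2 = 10404)
z/27237 + a/b = 1/27237 - 29527/10404 = -268072165/94457916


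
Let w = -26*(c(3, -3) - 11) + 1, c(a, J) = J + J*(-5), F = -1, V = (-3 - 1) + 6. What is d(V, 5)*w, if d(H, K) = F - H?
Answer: 75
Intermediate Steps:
V = 2 (V = -4 + 6 = 2)
c(a, J) = -4*J (c(a, J) = J - 5*J = -4*J)
d(H, K) = -1 - H
w = -25 (w = -26*(-4*(-3) - 11) + 1 = -26*(12 - 11) + 1 = -26*1 + 1 = -26 + 1 = -25)
d(V, 5)*w = (-1 - 1*2)*(-25) = (-1 - 2)*(-25) = -3*(-25) = 75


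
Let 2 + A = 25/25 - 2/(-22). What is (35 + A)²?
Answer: 140625/121 ≈ 1162.2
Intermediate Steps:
A = -10/11 (A = -2 + (25/25 - 2/(-22)) = -2 + (25*(1/25) - 2*(-1/22)) = -2 + (1 + 1/11) = -2 + 12/11 = -10/11 ≈ -0.90909)
(35 + A)² = (35 - 10/11)² = (375/11)² = 140625/121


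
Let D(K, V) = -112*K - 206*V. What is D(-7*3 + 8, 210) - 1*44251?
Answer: -86055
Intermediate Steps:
D(K, V) = -206*V - 112*K
D(-7*3 + 8, 210) - 1*44251 = (-206*210 - 112*(-7*3 + 8)) - 1*44251 = (-43260 - 112*(-21 + 8)) - 44251 = (-43260 - 112*(-13)) - 44251 = (-43260 + 1456) - 44251 = -41804 - 44251 = -86055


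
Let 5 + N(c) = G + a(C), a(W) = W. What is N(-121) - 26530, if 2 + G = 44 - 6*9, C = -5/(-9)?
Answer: -238918/9 ≈ -26546.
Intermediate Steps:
C = 5/9 (C = -5*(-1/9) = 5/9 ≈ 0.55556)
G = -12 (G = -2 + (44 - 6*9) = -2 + (44 - 1*54) = -2 + (44 - 54) = -2 - 10 = -12)
N(c) = -148/9 (N(c) = -5 + (-12 + 5/9) = -5 - 103/9 = -148/9)
N(-121) - 26530 = -148/9 - 26530 = -238918/9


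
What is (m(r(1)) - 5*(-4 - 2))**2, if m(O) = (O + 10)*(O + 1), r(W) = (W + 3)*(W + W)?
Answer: 36864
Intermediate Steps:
r(W) = 2*W*(3 + W) (r(W) = (3 + W)*(2*W) = 2*W*(3 + W))
m(O) = (1 + O)*(10 + O) (m(O) = (10 + O)*(1 + O) = (1 + O)*(10 + O))
(m(r(1)) - 5*(-4 - 2))**2 = ((10 + (2*1*(3 + 1))**2 + 11*(2*1*(3 + 1))) - 5*(-4 - 2))**2 = ((10 + (2*1*4)**2 + 11*(2*1*4)) - 5*(-6))**2 = ((10 + 8**2 + 11*8) + 30)**2 = ((10 + 64 + 88) + 30)**2 = (162 + 30)**2 = 192**2 = 36864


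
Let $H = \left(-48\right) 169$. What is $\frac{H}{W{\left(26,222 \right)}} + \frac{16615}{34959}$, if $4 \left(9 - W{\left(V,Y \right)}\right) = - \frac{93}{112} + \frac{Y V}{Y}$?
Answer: $- \frac{127027004789}{42405267} \approx -2995.5$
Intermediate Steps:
$H = -8112$
$W{\left(V,Y \right)} = \frac{4125}{448} - \frac{V}{4}$ ($W{\left(V,Y \right)} = 9 - \frac{- \frac{93}{112} + \frac{Y V}{Y}}{4} = 9 - \frac{\left(-93\right) \frac{1}{112} + \frac{V Y}{Y}}{4} = 9 - \frac{- \frac{93}{112} + V}{4} = 9 - \left(- \frac{93}{448} + \frac{V}{4}\right) = \frac{4125}{448} - \frac{V}{4}$)
$\frac{H}{W{\left(26,222 \right)}} + \frac{16615}{34959} = - \frac{8112}{\frac{4125}{448} - \frac{13}{2}} + \frac{16615}{34959} = - \frac{8112}{\frac{4125}{448} - \frac{13}{2}} + 16615 \cdot \frac{1}{34959} = - \frac{8112}{\frac{1213}{448}} + \frac{16615}{34959} = \left(-8112\right) \frac{448}{1213} + \frac{16615}{34959} = - \frac{3634176}{1213} + \frac{16615}{34959} = - \frac{127027004789}{42405267}$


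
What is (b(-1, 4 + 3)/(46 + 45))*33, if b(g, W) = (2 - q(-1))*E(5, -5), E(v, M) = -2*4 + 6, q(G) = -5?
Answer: -66/13 ≈ -5.0769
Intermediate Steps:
E(v, M) = -2 (E(v, M) = -8 + 6 = -2)
b(g, W) = -14 (b(g, W) = (2 - 1*(-5))*(-2) = (2 + 5)*(-2) = 7*(-2) = -14)
(b(-1, 4 + 3)/(46 + 45))*33 = (-14/(46 + 45))*33 = (-14/91)*33 = ((1/91)*(-14))*33 = -2/13*33 = -66/13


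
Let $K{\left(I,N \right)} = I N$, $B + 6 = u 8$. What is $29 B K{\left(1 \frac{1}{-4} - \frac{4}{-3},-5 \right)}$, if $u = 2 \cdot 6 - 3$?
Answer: $- \frac{20735}{2} \approx -10368.0$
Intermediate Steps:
$u = 9$ ($u = 12 - 3 = 9$)
$B = 66$ ($B = -6 + 9 \cdot 8 = -6 + 72 = 66$)
$29 B K{\left(1 \frac{1}{-4} - \frac{4}{-3},-5 \right)} = 29 \cdot 66 \left(1 \frac{1}{-4} - \frac{4}{-3}\right) \left(-5\right) = 1914 \left(1 \left(- \frac{1}{4}\right) - - \frac{4}{3}\right) \left(-5\right) = 1914 \left(- \frac{1}{4} + \frac{4}{3}\right) \left(-5\right) = 1914 \cdot \frac{13}{12} \left(-5\right) = 1914 \left(- \frac{65}{12}\right) = - \frac{20735}{2}$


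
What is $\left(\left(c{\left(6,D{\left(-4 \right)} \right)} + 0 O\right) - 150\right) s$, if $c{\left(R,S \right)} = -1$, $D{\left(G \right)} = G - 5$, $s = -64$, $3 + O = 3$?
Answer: $9664$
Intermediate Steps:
$O = 0$ ($O = -3 + 3 = 0$)
$D{\left(G \right)} = -5 + G$
$\left(\left(c{\left(6,D{\left(-4 \right)} \right)} + 0 O\right) - 150\right) s = \left(\left(-1 + 0 \cdot 0\right) - 150\right) \left(-64\right) = \left(\left(-1 + 0\right) - 150\right) \left(-64\right) = \left(-1 - 150\right) \left(-64\right) = \left(-151\right) \left(-64\right) = 9664$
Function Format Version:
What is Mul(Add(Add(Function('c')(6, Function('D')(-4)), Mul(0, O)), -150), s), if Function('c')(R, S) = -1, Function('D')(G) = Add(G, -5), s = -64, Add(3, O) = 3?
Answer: 9664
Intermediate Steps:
O = 0 (O = Add(-3, 3) = 0)
Function('D')(G) = Add(-5, G)
Mul(Add(Add(Function('c')(6, Function('D')(-4)), Mul(0, O)), -150), s) = Mul(Add(Add(-1, Mul(0, 0)), -150), -64) = Mul(Add(Add(-1, 0), -150), -64) = Mul(Add(-1, -150), -64) = Mul(-151, -64) = 9664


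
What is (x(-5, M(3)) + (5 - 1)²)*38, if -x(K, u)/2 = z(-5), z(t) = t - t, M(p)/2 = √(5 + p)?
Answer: 608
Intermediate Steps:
M(p) = 2*√(5 + p)
z(t) = 0
x(K, u) = 0 (x(K, u) = -2*0 = 0)
(x(-5, M(3)) + (5 - 1)²)*38 = (0 + (5 - 1)²)*38 = (0 + 4²)*38 = (0 + 16)*38 = 16*38 = 608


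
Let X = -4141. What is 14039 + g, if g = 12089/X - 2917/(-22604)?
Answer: 1313833638937/93603164 ≈ 14036.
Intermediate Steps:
g = -261180459/93603164 (g = 12089/(-4141) - 2917/(-22604) = 12089*(-1/4141) - 2917*(-1/22604) = -12089/4141 + 2917/22604 = -261180459/93603164 ≈ -2.7903)
14039 + g = 14039 - 261180459/93603164 = 1313833638937/93603164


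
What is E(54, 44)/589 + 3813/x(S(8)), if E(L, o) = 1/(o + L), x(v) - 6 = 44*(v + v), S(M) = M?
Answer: 55023674/10245655 ≈ 5.3704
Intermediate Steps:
x(v) = 6 + 88*v (x(v) = 6 + 44*(v + v) = 6 + 44*(2*v) = 6 + 88*v)
E(L, o) = 1/(L + o)
E(54, 44)/589 + 3813/x(S(8)) = 1/((54 + 44)*589) + 3813/(6 + 88*8) = (1/589)/98 + 3813/(6 + 704) = (1/98)*(1/589) + 3813/710 = 1/57722 + 3813*(1/710) = 1/57722 + 3813/710 = 55023674/10245655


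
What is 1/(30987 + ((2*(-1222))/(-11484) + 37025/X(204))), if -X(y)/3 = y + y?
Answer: 130152/4029110731 ≈ 3.2303e-5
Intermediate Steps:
X(y) = -6*y (X(y) = -3*(y + y) = -6*y)
1/(30987 + ((2*(-1222))/(-11484) + 37025/X(204))) = 1/(30987 + ((2*(-1222))/(-11484) + 37025/((-6*204)))) = 1/(30987 + (-2444*(-1/11484) + 37025/(-1224))) = 1/(30987 + (611/2871 + 37025*(-1/1224))) = 1/(30987 + (611/2871 - 37025/1224)) = 1/(30987 - 3909293/130152) = 1/(4029110731/130152) = 130152/4029110731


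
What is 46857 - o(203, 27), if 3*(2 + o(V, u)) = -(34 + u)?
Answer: 140638/3 ≈ 46879.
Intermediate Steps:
o(V, u) = -40/3 - u/3 (o(V, u) = -2 + (-(34 + u))/3 = -2 + (-34 - u)/3 = -2 + (-34/3 - u/3) = -40/3 - u/3)
46857 - o(203, 27) = 46857 - (-40/3 - ⅓*27) = 46857 - (-40/3 - 9) = 46857 - 1*(-67/3) = 46857 + 67/3 = 140638/3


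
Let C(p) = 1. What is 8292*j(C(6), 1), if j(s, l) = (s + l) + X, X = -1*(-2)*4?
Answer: 82920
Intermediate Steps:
X = 8 (X = 2*4 = 8)
j(s, l) = 8 + l + s (j(s, l) = (s + l) + 8 = (l + s) + 8 = 8 + l + s)
8292*j(C(6), 1) = 8292*(8 + 1 + 1) = 8292*10 = 82920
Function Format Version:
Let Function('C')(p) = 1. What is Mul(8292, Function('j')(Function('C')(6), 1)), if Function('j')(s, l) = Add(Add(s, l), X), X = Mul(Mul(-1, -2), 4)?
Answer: 82920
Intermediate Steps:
X = 8 (X = Mul(2, 4) = 8)
Function('j')(s, l) = Add(8, l, s) (Function('j')(s, l) = Add(Add(s, l), 8) = Add(Add(l, s), 8) = Add(8, l, s))
Mul(8292, Function('j')(Function('C')(6), 1)) = Mul(8292, Add(8, 1, 1)) = Mul(8292, 10) = 82920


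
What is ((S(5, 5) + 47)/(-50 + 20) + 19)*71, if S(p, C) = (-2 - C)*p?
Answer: 6603/5 ≈ 1320.6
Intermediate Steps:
S(p, C) = p*(-2 - C)
((S(5, 5) + 47)/(-50 + 20) + 19)*71 = ((-1*5*(2 + 5) + 47)/(-50 + 20) + 19)*71 = ((-1*5*7 + 47)/(-30) + 19)*71 = ((-35 + 47)*(-1/30) + 19)*71 = (12*(-1/30) + 19)*71 = (-2/5 + 19)*71 = (93/5)*71 = 6603/5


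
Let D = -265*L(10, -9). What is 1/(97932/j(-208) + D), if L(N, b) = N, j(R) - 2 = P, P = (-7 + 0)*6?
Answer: -10/50983 ≈ -0.00019614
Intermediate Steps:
P = -42 (P = -7*6 = -42)
j(R) = -40 (j(R) = 2 - 42 = -40)
D = -2650 (D = -265*10 = -2650)
1/(97932/j(-208) + D) = 1/(97932/(-40) - 2650) = 1/(97932*(-1/40) - 2650) = 1/(-24483/10 - 2650) = 1/(-50983/10) = -10/50983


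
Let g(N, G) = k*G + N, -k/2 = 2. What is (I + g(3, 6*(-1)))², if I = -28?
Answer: 1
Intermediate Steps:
k = -4 (k = -2*2 = -4)
g(N, G) = N - 4*G (g(N, G) = -4*G + N = N - 4*G)
(I + g(3, 6*(-1)))² = (-28 + (3 - 24*(-1)))² = (-28 + (3 - 4*(-6)))² = (-28 + (3 + 24))² = (-28 + 27)² = (-1)² = 1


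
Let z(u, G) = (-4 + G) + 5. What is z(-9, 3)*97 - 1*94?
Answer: 294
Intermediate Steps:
z(u, G) = 1 + G
z(-9, 3)*97 - 1*94 = (1 + 3)*97 - 1*94 = 4*97 - 94 = 388 - 94 = 294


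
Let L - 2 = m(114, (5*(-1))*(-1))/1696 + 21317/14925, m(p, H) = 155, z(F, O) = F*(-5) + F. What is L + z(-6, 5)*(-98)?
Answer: -59446612993/25312800 ≈ -2348.5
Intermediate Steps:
z(F, O) = -4*F (z(F, O) = -5*F + F = -4*F)
L = 89092607/25312800 (L = 2 + (155/1696 + 21317/14925) = 2 + 38467007/25312800 = 89092607/25312800 ≈ 3.5197)
L + z(-6, 5)*(-98) = 89092607/25312800 - 4*(-6)*(-98) = 89092607/25312800 + 24*(-98) = 89092607/25312800 - 2352 = -59446612993/25312800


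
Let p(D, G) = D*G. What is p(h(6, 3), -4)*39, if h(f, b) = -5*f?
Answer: 4680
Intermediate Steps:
p(h(6, 3), -4)*39 = (-5*6*(-4))*39 = -30*(-4)*39 = 120*39 = 4680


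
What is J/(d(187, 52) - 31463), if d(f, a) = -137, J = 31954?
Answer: -15977/15800 ≈ -1.0112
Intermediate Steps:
J/(d(187, 52) - 31463) = 31954/(-137 - 31463) = 31954/(-31600) = 31954*(-1/31600) = -15977/15800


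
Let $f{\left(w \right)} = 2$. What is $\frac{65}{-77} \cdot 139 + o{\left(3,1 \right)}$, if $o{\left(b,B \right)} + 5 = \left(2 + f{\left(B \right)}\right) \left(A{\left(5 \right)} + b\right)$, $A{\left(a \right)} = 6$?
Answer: $- \frac{6648}{77} \approx -86.338$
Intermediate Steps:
$o{\left(b,B \right)} = 19 + 4 b$ ($o{\left(b,B \right)} = -5 + \left(2 + 2\right) \left(6 + b\right) = -5 + 4 \left(6 + b\right) = -5 + \left(24 + 4 b\right) = 19 + 4 b$)
$\frac{65}{-77} \cdot 139 + o{\left(3,1 \right)} = \frac{65}{-77} \cdot 139 + \left(19 + 4 \cdot 3\right) = 65 \left(- \frac{1}{77}\right) 139 + \left(19 + 12\right) = \left(- \frac{65}{77}\right) 139 + 31 = - \frac{9035}{77} + 31 = - \frac{6648}{77}$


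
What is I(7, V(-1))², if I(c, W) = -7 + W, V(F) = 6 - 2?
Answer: 9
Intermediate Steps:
V(F) = 4
I(7, V(-1))² = (-7 + 4)² = (-3)² = 9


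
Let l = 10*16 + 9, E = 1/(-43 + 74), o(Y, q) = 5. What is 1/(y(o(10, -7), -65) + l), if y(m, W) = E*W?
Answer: 31/5174 ≈ 0.0059915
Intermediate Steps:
E = 1/31 ≈ 0.032258
l = 169 (l = 160 + 9 = 169)
y(m, W) = W/31
1/(y(o(10, -7), -65) + l) = 1/((1/31)*(-65) + 169) = 1/(-65/31 + 169) = 1/(5174/31) = 31/5174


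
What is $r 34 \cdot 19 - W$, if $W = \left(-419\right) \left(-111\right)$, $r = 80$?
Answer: $5171$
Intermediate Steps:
$W = 46509$
$r 34 \cdot 19 - W = 80 \cdot 34 \cdot 19 - 46509 = 2720 \cdot 19 - 46509 = 51680 - 46509 = 5171$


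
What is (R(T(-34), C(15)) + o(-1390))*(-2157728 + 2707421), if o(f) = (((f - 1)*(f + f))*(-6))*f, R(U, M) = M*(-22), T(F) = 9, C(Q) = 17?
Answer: 17727936116162418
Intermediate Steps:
R(U, M) = -22*M
o(f) = -12*f²*(-1 + f) (o(f) = (((-1 + f)*(2*f))*(-6))*f = ((2*f*(-1 + f))*(-6))*f = (-12*f*(-1 + f))*f = -12*f²*(-1 + f))
(R(T(-34), C(15)) + o(-1390))*(-2157728 + 2707421) = (-22*17 + 12*(-1390)²*(1 - 1*(-1390)))*(-2157728 + 2707421) = (-374 + 12*1932100*(1 + 1390))*549693 = (-374 + 12*1932100*1391)*549693 = (-374 + 32250613200)*549693 = 32250612826*549693 = 17727936116162418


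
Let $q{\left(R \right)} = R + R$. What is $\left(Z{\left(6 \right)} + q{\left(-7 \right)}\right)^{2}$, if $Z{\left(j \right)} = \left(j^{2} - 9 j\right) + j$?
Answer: $676$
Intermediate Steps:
$Z{\left(j \right)} = j^{2} - 8 j$
$q{\left(R \right)} = 2 R$
$\left(Z{\left(6 \right)} + q{\left(-7 \right)}\right)^{2} = \left(6 \left(-8 + 6\right) + 2 \left(-7\right)\right)^{2} = \left(6 \left(-2\right) - 14\right)^{2} = \left(-12 - 14\right)^{2} = \left(-26\right)^{2} = 676$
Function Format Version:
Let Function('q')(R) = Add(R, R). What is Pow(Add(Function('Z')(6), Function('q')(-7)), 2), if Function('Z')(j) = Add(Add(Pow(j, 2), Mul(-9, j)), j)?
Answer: 676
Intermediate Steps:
Function('Z')(j) = Add(Pow(j, 2), Mul(-8, j))
Function('q')(R) = Mul(2, R)
Pow(Add(Function('Z')(6), Function('q')(-7)), 2) = Pow(Add(Mul(6, Add(-8, 6)), Mul(2, -7)), 2) = Pow(Add(Mul(6, -2), -14), 2) = Pow(Add(-12, -14), 2) = Pow(-26, 2) = 676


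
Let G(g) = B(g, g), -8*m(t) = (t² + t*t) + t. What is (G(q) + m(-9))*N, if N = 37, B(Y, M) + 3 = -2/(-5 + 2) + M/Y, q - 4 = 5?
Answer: -18167/24 ≈ -756.96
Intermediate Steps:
q = 9 (q = 4 + 5 = 9)
m(t) = -t²/4 - t/8 (m(t) = -((t² + t*t) + t)/8 = -((t² + t²) + t)/8 = -(2*t² + t)/8 = -(t + 2*t²)/8 = -t²/4 - t/8)
B(Y, M) = -7/3 + M/Y (B(Y, M) = -3 + (-2/(-5 + 2) + M/Y) = -3 + (-2/(-3) + M/Y) = -3 + (-2*(-⅓) + M/Y) = -3 + (⅔ + M/Y) = -7/3 + M/Y)
G(g) = -4/3 (G(g) = -7/3 + g/g = -7/3 + 1 = -4/3)
(G(q) + m(-9))*N = (-4/3 - ⅛*(-9)*(1 + 2*(-9)))*37 = (-4/3 - ⅛*(-9)*(1 - 18))*37 = (-4/3 - ⅛*(-9)*(-17))*37 = (-4/3 - 153/8)*37 = -491/24*37 = -18167/24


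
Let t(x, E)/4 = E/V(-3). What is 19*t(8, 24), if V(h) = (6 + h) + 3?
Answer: 304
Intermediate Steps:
V(h) = 9 + h
t(x, E) = 2*E/3 (t(x, E) = 4*(E/(9 - 3)) = 4*(E/6) = 2*E/3)
19*t(8, 24) = 19*((⅔)*24) = 19*16 = 304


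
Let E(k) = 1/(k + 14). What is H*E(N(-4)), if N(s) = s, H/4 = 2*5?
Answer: 4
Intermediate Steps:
H = 40 (H = 4*(2*5) = 4*10 = 40)
E(k) = 1/(14 + k)
H*E(N(-4)) = 40/(14 - 4) = 40/10 = 40*(1/10) = 4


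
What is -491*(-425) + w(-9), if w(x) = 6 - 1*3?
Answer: 208678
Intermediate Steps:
w(x) = 3 (w(x) = 6 - 3 = 3)
-491*(-425) + w(-9) = -491*(-425) + 3 = 208675 + 3 = 208678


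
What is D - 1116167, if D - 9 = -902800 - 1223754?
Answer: -3242712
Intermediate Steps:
D = -2126545 (D = 9 + (-902800 - 1223754) = 9 - 2126554 = -2126545)
D - 1116167 = -2126545 - 1116167 = -3242712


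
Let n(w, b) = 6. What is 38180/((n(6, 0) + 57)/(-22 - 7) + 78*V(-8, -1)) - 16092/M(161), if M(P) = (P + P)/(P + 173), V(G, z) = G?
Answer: -48978105296/2923599 ≈ -16753.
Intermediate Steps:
M(P) = 2*P/(173 + P) (M(P) = (2*P)/(173 + P) = 2*P/(173 + P))
38180/((n(6, 0) + 57)/(-22 - 7) + 78*V(-8, -1)) - 16092/M(161) = 38180/((6 + 57)/(-22 - 7) + 78*(-8)) - 16092/(2*161/(173 + 161)) = 38180/(63/(-29) - 624) - 16092/(2*161/334) = 38180/(63*(-1/29) - 624) - 16092/(2*161*(1/334)) = 38180/(-63/29 - 624) - 16092/161/167 = 38180/(-18159/29) - 16092*167/161 = 38180*(-29/18159) - 2687364/161 = -1107220/18159 - 2687364/161 = -48978105296/2923599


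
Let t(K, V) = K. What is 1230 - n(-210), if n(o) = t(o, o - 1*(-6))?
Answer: 1440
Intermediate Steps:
n(o) = o
1230 - n(-210) = 1230 - 1*(-210) = 1230 + 210 = 1440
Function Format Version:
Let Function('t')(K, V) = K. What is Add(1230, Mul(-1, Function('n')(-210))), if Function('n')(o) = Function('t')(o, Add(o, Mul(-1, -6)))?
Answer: 1440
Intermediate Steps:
Function('n')(o) = o
Add(1230, Mul(-1, Function('n')(-210))) = Add(1230, Mul(-1, -210)) = Add(1230, 210) = 1440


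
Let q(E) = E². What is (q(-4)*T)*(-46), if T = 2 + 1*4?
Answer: -4416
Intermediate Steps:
T = 6 (T = 2 + 4 = 6)
(q(-4)*T)*(-46) = ((-4)²*6)*(-46) = (16*6)*(-46) = 96*(-46) = -4416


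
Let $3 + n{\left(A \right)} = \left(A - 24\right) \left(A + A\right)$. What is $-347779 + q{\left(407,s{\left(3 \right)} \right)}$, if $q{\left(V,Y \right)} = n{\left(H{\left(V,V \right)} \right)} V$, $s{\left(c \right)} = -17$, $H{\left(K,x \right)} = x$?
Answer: $126538134$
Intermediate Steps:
$n{\left(A \right)} = -3 + 2 A \left(-24 + A\right)$ ($n{\left(A \right)} = -3 + \left(A - 24\right) \left(A + A\right) = -3 + \left(-24 + A\right) 2 A = -3 + 2 A \left(-24 + A\right)$)
$q{\left(V,Y \right)} = V \left(-3 - 48 V + 2 V^{2}\right)$ ($q{\left(V,Y \right)} = \left(-3 - 48 V + 2 V^{2}\right) V = V \left(-3 - 48 V + 2 V^{2}\right)$)
$-347779 + q{\left(407,s{\left(3 \right)} \right)} = -347779 + 407 \left(-3 - 19536 + 2 \cdot 407^{2}\right) = -347779 + 407 \left(-3 - 19536 + 2 \cdot 165649\right) = -347779 + 407 \left(-3 - 19536 + 331298\right) = -347779 + 407 \cdot 311759 = -347779 + 126885913 = 126538134$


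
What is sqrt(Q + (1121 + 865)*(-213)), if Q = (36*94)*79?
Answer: 279*I*sqrt(2) ≈ 394.57*I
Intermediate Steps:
Q = 267336 (Q = 3384*79 = 267336)
sqrt(Q + (1121 + 865)*(-213)) = sqrt(267336 + (1121 + 865)*(-213)) = sqrt(267336 + 1986*(-213)) = sqrt(267336 - 423018) = sqrt(-155682) = 279*I*sqrt(2)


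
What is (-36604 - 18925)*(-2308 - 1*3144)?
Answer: 302744108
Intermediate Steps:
(-36604 - 18925)*(-2308 - 1*3144) = -55529*(-2308 - 3144) = -55529*(-5452) = 302744108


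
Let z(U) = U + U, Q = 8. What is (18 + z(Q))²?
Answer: 1156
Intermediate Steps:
z(U) = 2*U
(18 + z(Q))² = (18 + 2*8)² = (18 + 16)² = 34² = 1156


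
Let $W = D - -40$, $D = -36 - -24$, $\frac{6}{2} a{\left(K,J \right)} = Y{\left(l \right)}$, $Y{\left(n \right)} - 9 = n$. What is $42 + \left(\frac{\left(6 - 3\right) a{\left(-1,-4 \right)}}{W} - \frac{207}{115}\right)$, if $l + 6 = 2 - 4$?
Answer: $\frac{5633}{140} \approx 40.236$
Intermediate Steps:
$l = -8$ ($l = -6 + \left(2 - 4\right) = -6 - 2 = -8$)
$Y{\left(n \right)} = 9 + n$
$a{\left(K,J \right)} = \frac{1}{3}$ ($a{\left(K,J \right)} = \frac{9 - 8}{3} = \frac{1}{3} \cdot 1 = \frac{1}{3}$)
$D = -12$ ($D = -36 + 24 = -12$)
$W = 28$ ($W = -12 - -40 = -12 + 40 = 28$)
$42 + \left(\frac{\left(6 - 3\right) a{\left(-1,-4 \right)}}{W} - \frac{207}{115}\right) = 42 - \left(\frac{9}{5} - \frac{\left(6 - 3\right) \frac{1}{3}}{28}\right) = 42 - \left(\frac{9}{5} - 3 \cdot \frac{1}{3} \cdot \frac{1}{28}\right) = 42 + \left(1 \cdot \frac{1}{28} - \frac{9}{5}\right) = 42 + \left(\frac{1}{28} - \frac{9}{5}\right) = 42 - \frac{247}{140} = \frac{5633}{140}$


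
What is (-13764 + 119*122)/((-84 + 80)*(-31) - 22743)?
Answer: -754/22619 ≈ -0.033335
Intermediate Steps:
(-13764 + 119*122)/((-84 + 80)*(-31) - 22743) = (-13764 + 14518)/(-4*(-31) - 22743) = 754/(124 - 22743) = 754/(-22619) = 754*(-1/22619) = -754/22619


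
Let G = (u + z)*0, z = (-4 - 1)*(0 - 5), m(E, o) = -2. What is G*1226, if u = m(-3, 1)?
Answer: 0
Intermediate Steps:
z = 25 (z = -5*(-5) = 25)
u = -2
G = 0 (G = (-2 + 25)*0 = 23*0 = 0)
G*1226 = 0*1226 = 0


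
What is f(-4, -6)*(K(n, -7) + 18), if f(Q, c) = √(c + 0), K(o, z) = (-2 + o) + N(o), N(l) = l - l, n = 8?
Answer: 24*I*√6 ≈ 58.788*I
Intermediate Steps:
N(l) = 0
K(o, z) = -2 + o (K(o, z) = (-2 + o) + 0 = -2 + o)
f(Q, c) = √c
f(-4, -6)*(K(n, -7) + 18) = √(-6)*((-2 + 8) + 18) = (I*√6)*(6 + 18) = (I*√6)*24 = 24*I*√6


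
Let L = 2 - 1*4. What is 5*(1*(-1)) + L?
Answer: -7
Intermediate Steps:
L = -2 (L = 2 - 4 = -2)
5*(1*(-1)) + L = 5*(1*(-1)) - 2 = 5*(-1) - 2 = -5 - 2 = -7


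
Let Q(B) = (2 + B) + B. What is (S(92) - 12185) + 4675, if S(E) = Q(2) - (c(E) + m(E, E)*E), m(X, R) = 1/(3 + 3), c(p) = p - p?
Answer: -22558/3 ≈ -7519.3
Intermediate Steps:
c(p) = 0
Q(B) = 2 + 2*B
m(X, R) = ⅙ (m(X, R) = 1/6 = ⅙)
S(E) = 6 - E/6 (S(E) = (2 + 2*2) - (0 + E/6) = (2 + 4) - E/6 = 6 - E/6)
(S(92) - 12185) + 4675 = ((6 - ⅙*92) - 12185) + 4675 = ((6 - 46/3) - 12185) + 4675 = (-28/3 - 12185) + 4675 = -36583/3 + 4675 = -22558/3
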